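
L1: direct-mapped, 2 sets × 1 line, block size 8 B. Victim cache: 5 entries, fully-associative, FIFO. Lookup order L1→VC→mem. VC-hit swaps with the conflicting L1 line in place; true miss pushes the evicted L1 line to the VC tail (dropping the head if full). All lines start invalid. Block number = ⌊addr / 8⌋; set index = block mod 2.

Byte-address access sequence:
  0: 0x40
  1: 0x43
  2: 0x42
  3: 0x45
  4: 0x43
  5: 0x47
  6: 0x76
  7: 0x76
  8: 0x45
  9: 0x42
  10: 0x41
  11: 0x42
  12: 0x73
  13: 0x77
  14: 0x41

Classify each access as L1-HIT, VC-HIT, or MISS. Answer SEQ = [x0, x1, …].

  [0] addr=0x40 blk=8 s=0: MISS | VC []
  [1] addr=0x43 blk=8 s=0: L1-HIT | VC []
  [2] addr=0x42 blk=8 s=0: L1-HIT | VC []
  [3] addr=0x45 blk=8 s=0: L1-HIT | VC []
  [4] addr=0x43 blk=8 s=0: L1-HIT | VC []
  [5] addr=0x47 blk=8 s=0: L1-HIT | VC []
  [6] addr=0x76 blk=14 s=0: MISS | VC [8]
  [7] addr=0x76 blk=14 s=0: L1-HIT | VC [8]
  [8] addr=0x45 blk=8 s=0: VC-HIT | VC [14]
  [9] addr=0x42 blk=8 s=0: L1-HIT | VC [14]
  [10] addr=0x41 blk=8 s=0: L1-HIT | VC [14]
  [11] addr=0x42 blk=8 s=0: L1-HIT | VC [14]
  [12] addr=0x73 blk=14 s=0: VC-HIT | VC [8]
  [13] addr=0x77 blk=14 s=0: L1-HIT | VC [8]
  [14] addr=0x41 blk=8 s=0: VC-HIT | VC [14]

SEQ = [MISS, L1-HIT, L1-HIT, L1-HIT, L1-HIT, L1-HIT, MISS, L1-HIT, VC-HIT, L1-HIT, L1-HIT, L1-HIT, VC-HIT, L1-HIT, VC-HIT]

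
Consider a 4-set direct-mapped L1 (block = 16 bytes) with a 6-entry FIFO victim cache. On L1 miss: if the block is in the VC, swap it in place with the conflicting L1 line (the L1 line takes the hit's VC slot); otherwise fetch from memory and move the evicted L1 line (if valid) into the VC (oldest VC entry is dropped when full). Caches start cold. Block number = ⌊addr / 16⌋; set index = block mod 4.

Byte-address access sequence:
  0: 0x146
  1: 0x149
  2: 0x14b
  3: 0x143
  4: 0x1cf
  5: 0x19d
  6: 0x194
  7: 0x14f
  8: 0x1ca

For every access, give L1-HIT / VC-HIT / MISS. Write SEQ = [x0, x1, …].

#0 0x146→b20/s0 MISS; vc=[]
#1 0x149→b20/s0 L1-HIT; vc=[]
#2 0x14b→b20/s0 L1-HIT; vc=[]
#3 0x143→b20/s0 L1-HIT; vc=[]
#4 0x1cf→b28/s0 MISS; vc=[20]
#5 0x19d→b25/s1 MISS; vc=[20]
#6 0x194→b25/s1 L1-HIT; vc=[20]
#7 0x14f→b20/s0 VC-HIT; vc=[28]
#8 0x1ca→b28/s0 VC-HIT; vc=[20]

SEQ = [MISS, L1-HIT, L1-HIT, L1-HIT, MISS, MISS, L1-HIT, VC-HIT, VC-HIT]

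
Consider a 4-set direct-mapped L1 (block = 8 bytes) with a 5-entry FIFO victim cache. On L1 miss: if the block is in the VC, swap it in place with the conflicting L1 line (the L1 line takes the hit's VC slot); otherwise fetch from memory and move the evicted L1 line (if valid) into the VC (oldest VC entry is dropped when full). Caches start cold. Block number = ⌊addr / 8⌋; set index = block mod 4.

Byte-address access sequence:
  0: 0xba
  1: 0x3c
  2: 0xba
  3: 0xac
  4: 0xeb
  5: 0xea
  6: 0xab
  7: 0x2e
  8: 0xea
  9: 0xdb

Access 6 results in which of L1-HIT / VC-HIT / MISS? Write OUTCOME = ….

  [0] addr=0xba blk=23 s=3: MISS | VC []
  [1] addr=0x3c blk=7 s=3: MISS | VC [23]
  [2] addr=0xba blk=23 s=3: VC-HIT | VC [7]
  [3] addr=0xac blk=21 s=1: MISS | VC [7]
  [4] addr=0xeb blk=29 s=1: MISS | VC [7, 21]
  [5] addr=0xea blk=29 s=1: L1-HIT | VC [7, 21]
  [6] addr=0xab blk=21 s=1: VC-HIT | VC [7, 29]
  [7] addr=0x2e blk=5 s=1: MISS | VC [7, 29, 21]
  [8] addr=0xea blk=29 s=1: VC-HIT | VC [7, 5, 21]
  [9] addr=0xdb blk=27 s=3: MISS | VC [7, 5, 21, 23]

OUTCOME = VC-HIT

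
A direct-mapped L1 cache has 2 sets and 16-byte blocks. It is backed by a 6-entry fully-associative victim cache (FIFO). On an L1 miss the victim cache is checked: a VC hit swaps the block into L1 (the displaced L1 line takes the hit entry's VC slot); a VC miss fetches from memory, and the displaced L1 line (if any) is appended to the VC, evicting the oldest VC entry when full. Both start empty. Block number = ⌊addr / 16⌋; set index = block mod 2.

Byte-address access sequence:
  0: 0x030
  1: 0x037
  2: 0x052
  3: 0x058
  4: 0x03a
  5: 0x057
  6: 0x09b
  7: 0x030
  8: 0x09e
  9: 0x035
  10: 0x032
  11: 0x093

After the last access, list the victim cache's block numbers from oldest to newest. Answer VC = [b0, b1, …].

VC = [3, 5]

#0 0x30→b3/s1 MISS; vc=[]
#1 0x37→b3/s1 L1-HIT; vc=[]
#2 0x52→b5/s1 MISS; vc=[3]
#3 0x58→b5/s1 L1-HIT; vc=[3]
#4 0x3a→b3/s1 VC-HIT; vc=[5]
#5 0x57→b5/s1 VC-HIT; vc=[3]
#6 0x9b→b9/s1 MISS; vc=[3,5]
#7 0x30→b3/s1 VC-HIT; vc=[9,5]
#8 0x9e→b9/s1 VC-HIT; vc=[3,5]
#9 0x35→b3/s1 VC-HIT; vc=[9,5]
#10 0x32→b3/s1 L1-HIT; vc=[9,5]
#11 0x93→b9/s1 VC-HIT; vc=[3,5]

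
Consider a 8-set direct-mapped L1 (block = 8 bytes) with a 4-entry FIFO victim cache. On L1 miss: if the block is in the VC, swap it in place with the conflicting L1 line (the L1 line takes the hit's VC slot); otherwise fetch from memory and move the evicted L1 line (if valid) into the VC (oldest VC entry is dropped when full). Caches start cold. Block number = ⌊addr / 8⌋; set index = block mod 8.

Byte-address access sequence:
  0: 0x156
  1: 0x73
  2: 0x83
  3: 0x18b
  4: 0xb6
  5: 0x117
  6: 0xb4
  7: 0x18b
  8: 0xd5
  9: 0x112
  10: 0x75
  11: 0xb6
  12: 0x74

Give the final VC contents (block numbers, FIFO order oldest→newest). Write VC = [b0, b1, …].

0: 0x156 (blk 42, set 2) → MISS  vc=[]
1: 0x73 (blk 14, set 6) → MISS  vc=[]
2: 0x83 (blk 16, set 0) → MISS  vc=[]
3: 0x18b (blk 49, set 1) → MISS  vc=[]
4: 0xb6 (blk 22, set 6) → MISS  vc=[14]
5: 0x117 (blk 34, set 2) → MISS  vc=[14, 42]
6: 0xb4 (blk 22, set 6) → L1-HIT  vc=[14, 42]
7: 0x18b (blk 49, set 1) → L1-HIT  vc=[14, 42]
8: 0xd5 (blk 26, set 2) → MISS  vc=[14, 42, 34]
9: 0x112 (blk 34, set 2) → VC-HIT  vc=[14, 42, 26]
10: 0x75 (blk 14, set 6) → VC-HIT  vc=[22, 42, 26]
11: 0xb6 (blk 22, set 6) → VC-HIT  vc=[14, 42, 26]
12: 0x74 (blk 14, set 6) → VC-HIT  vc=[22, 42, 26]

VC = [22, 42, 26]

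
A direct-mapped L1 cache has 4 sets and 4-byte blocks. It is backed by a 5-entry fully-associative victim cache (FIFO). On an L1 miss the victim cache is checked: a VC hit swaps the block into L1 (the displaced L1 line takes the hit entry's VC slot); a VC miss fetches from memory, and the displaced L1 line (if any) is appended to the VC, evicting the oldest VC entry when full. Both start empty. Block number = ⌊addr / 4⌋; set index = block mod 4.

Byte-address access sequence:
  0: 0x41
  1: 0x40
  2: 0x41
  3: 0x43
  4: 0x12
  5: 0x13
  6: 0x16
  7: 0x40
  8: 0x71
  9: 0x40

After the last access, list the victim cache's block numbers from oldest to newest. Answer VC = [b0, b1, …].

VC = [4, 28]

0: 0x41 (blk 16, set 0) → MISS  vc=[]
1: 0x40 (blk 16, set 0) → L1-HIT  vc=[]
2: 0x41 (blk 16, set 0) → L1-HIT  vc=[]
3: 0x43 (blk 16, set 0) → L1-HIT  vc=[]
4: 0x12 (blk 4, set 0) → MISS  vc=[16]
5: 0x13 (blk 4, set 0) → L1-HIT  vc=[16]
6: 0x16 (blk 5, set 1) → MISS  vc=[16]
7: 0x40 (blk 16, set 0) → VC-HIT  vc=[4]
8: 0x71 (blk 28, set 0) → MISS  vc=[4, 16]
9: 0x40 (blk 16, set 0) → VC-HIT  vc=[4, 28]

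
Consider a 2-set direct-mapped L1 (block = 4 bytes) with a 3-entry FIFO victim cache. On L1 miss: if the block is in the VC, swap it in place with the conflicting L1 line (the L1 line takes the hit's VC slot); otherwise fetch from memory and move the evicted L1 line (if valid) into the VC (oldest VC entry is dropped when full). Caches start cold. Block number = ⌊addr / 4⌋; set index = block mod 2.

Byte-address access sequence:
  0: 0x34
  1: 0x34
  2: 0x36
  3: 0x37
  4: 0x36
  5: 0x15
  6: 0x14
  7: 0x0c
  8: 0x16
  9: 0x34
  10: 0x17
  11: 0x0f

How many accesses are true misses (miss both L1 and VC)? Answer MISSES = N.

MISSES = 3

0: 0x34 (blk 13, set 1) → MISS  vc=[]
1: 0x34 (blk 13, set 1) → L1-HIT  vc=[]
2: 0x36 (blk 13, set 1) → L1-HIT  vc=[]
3: 0x37 (blk 13, set 1) → L1-HIT  vc=[]
4: 0x36 (blk 13, set 1) → L1-HIT  vc=[]
5: 0x15 (blk 5, set 1) → MISS  vc=[13]
6: 0x14 (blk 5, set 1) → L1-HIT  vc=[13]
7: 0xc (blk 3, set 1) → MISS  vc=[13, 5]
8: 0x16 (blk 5, set 1) → VC-HIT  vc=[13, 3]
9: 0x34 (blk 13, set 1) → VC-HIT  vc=[5, 3]
10: 0x17 (blk 5, set 1) → VC-HIT  vc=[13, 3]
11: 0xf (blk 3, set 1) → VC-HIT  vc=[13, 5]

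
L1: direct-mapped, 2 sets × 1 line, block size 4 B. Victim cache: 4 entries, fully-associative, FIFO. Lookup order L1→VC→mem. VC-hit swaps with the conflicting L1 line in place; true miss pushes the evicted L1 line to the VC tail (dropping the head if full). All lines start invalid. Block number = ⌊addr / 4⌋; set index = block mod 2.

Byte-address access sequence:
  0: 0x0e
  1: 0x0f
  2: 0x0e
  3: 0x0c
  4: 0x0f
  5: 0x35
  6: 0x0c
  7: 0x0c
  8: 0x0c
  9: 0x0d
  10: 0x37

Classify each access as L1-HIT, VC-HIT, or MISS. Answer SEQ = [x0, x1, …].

SEQ = [MISS, L1-HIT, L1-HIT, L1-HIT, L1-HIT, MISS, VC-HIT, L1-HIT, L1-HIT, L1-HIT, VC-HIT]

  [0] addr=0xe blk=3 s=1: MISS | VC []
  [1] addr=0xf blk=3 s=1: L1-HIT | VC []
  [2] addr=0xe blk=3 s=1: L1-HIT | VC []
  [3] addr=0xc blk=3 s=1: L1-HIT | VC []
  [4] addr=0xf blk=3 s=1: L1-HIT | VC []
  [5] addr=0x35 blk=13 s=1: MISS | VC [3]
  [6] addr=0xc blk=3 s=1: VC-HIT | VC [13]
  [7] addr=0xc blk=3 s=1: L1-HIT | VC [13]
  [8] addr=0xc blk=3 s=1: L1-HIT | VC [13]
  [9] addr=0xd blk=3 s=1: L1-HIT | VC [13]
  [10] addr=0x37 blk=13 s=1: VC-HIT | VC [3]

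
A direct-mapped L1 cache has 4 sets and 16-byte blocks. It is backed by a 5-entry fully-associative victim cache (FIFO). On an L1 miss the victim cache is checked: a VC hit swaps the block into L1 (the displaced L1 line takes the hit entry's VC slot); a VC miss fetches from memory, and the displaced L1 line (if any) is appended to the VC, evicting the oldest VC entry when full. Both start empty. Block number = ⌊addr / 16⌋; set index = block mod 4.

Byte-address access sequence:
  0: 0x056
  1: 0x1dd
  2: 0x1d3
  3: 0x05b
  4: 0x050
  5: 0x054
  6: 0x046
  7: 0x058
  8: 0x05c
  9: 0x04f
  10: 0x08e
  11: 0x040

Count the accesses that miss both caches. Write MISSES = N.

MISSES = 4

  [0] addr=0x56 blk=5 s=1: MISS | VC []
  [1] addr=0x1dd blk=29 s=1: MISS | VC [5]
  [2] addr=0x1d3 blk=29 s=1: L1-HIT | VC [5]
  [3] addr=0x5b blk=5 s=1: VC-HIT | VC [29]
  [4] addr=0x50 blk=5 s=1: L1-HIT | VC [29]
  [5] addr=0x54 blk=5 s=1: L1-HIT | VC [29]
  [6] addr=0x46 blk=4 s=0: MISS | VC [29]
  [7] addr=0x58 blk=5 s=1: L1-HIT | VC [29]
  [8] addr=0x5c blk=5 s=1: L1-HIT | VC [29]
  [9] addr=0x4f blk=4 s=0: L1-HIT | VC [29]
  [10] addr=0x8e blk=8 s=0: MISS | VC [29, 4]
  [11] addr=0x40 blk=4 s=0: VC-HIT | VC [29, 8]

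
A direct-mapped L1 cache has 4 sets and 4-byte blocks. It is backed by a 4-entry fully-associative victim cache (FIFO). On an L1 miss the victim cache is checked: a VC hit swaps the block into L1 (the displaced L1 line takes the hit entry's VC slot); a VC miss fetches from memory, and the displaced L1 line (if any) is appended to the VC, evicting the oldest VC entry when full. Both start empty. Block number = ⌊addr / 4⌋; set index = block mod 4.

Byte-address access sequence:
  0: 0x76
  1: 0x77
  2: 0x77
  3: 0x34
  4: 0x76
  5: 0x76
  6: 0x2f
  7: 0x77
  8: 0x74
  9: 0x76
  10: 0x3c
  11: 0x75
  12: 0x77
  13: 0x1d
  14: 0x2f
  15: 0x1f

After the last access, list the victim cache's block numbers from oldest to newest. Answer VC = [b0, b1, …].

0: 0x76 (blk 29, set 1) → MISS  vc=[]
1: 0x77 (blk 29, set 1) → L1-HIT  vc=[]
2: 0x77 (blk 29, set 1) → L1-HIT  vc=[]
3: 0x34 (blk 13, set 1) → MISS  vc=[29]
4: 0x76 (blk 29, set 1) → VC-HIT  vc=[13]
5: 0x76 (blk 29, set 1) → L1-HIT  vc=[13]
6: 0x2f (blk 11, set 3) → MISS  vc=[13]
7: 0x77 (blk 29, set 1) → L1-HIT  vc=[13]
8: 0x74 (blk 29, set 1) → L1-HIT  vc=[13]
9: 0x76 (blk 29, set 1) → L1-HIT  vc=[13]
10: 0x3c (blk 15, set 3) → MISS  vc=[13, 11]
11: 0x75 (blk 29, set 1) → L1-HIT  vc=[13, 11]
12: 0x77 (blk 29, set 1) → L1-HIT  vc=[13, 11]
13: 0x1d (blk 7, set 3) → MISS  vc=[13, 11, 15]
14: 0x2f (blk 11, set 3) → VC-HIT  vc=[13, 7, 15]
15: 0x1f (blk 7, set 3) → VC-HIT  vc=[13, 11, 15]

VC = [13, 11, 15]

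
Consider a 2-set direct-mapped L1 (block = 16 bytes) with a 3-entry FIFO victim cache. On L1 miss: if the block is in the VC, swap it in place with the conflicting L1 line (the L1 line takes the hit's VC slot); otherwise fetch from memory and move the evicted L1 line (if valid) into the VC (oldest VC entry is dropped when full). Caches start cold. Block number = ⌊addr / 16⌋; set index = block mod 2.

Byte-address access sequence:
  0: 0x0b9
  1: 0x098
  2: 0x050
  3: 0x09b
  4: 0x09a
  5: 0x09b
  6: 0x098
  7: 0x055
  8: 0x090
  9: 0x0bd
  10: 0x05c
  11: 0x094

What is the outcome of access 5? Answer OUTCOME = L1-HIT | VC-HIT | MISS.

  [0] addr=0xb9 blk=11 s=1: MISS | VC []
  [1] addr=0x98 blk=9 s=1: MISS | VC [11]
  [2] addr=0x50 blk=5 s=1: MISS | VC [11, 9]
  [3] addr=0x9b blk=9 s=1: VC-HIT | VC [11, 5]
  [4] addr=0x9a blk=9 s=1: L1-HIT | VC [11, 5]
  [5] addr=0x9b blk=9 s=1: L1-HIT | VC [11, 5]
  [6] addr=0x98 blk=9 s=1: L1-HIT | VC [11, 5]
  [7] addr=0x55 blk=5 s=1: VC-HIT | VC [11, 9]
  [8] addr=0x90 blk=9 s=1: VC-HIT | VC [11, 5]
  [9] addr=0xbd blk=11 s=1: VC-HIT | VC [9, 5]
  [10] addr=0x5c blk=5 s=1: VC-HIT | VC [9, 11]
  [11] addr=0x94 blk=9 s=1: VC-HIT | VC [5, 11]

OUTCOME = L1-HIT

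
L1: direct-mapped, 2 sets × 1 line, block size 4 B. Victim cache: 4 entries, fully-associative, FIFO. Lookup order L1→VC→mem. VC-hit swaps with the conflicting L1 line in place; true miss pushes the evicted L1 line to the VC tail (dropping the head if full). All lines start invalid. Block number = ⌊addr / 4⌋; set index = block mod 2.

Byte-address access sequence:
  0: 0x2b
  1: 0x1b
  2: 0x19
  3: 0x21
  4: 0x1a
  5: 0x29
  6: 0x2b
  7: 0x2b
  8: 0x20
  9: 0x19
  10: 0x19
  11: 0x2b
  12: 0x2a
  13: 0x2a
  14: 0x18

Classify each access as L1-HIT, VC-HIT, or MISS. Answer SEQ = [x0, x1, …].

SEQ = [MISS, MISS, L1-HIT, MISS, VC-HIT, VC-HIT, L1-HIT, L1-HIT, VC-HIT, VC-HIT, L1-HIT, VC-HIT, L1-HIT, L1-HIT, VC-HIT]

0: 0x2b (blk 10, set 0) → MISS  vc=[]
1: 0x1b (blk 6, set 0) → MISS  vc=[10]
2: 0x19 (blk 6, set 0) → L1-HIT  vc=[10]
3: 0x21 (blk 8, set 0) → MISS  vc=[10, 6]
4: 0x1a (blk 6, set 0) → VC-HIT  vc=[10, 8]
5: 0x29 (blk 10, set 0) → VC-HIT  vc=[6, 8]
6: 0x2b (blk 10, set 0) → L1-HIT  vc=[6, 8]
7: 0x2b (blk 10, set 0) → L1-HIT  vc=[6, 8]
8: 0x20 (blk 8, set 0) → VC-HIT  vc=[6, 10]
9: 0x19 (blk 6, set 0) → VC-HIT  vc=[8, 10]
10: 0x19 (blk 6, set 0) → L1-HIT  vc=[8, 10]
11: 0x2b (blk 10, set 0) → VC-HIT  vc=[8, 6]
12: 0x2a (blk 10, set 0) → L1-HIT  vc=[8, 6]
13: 0x2a (blk 10, set 0) → L1-HIT  vc=[8, 6]
14: 0x18 (blk 6, set 0) → VC-HIT  vc=[8, 10]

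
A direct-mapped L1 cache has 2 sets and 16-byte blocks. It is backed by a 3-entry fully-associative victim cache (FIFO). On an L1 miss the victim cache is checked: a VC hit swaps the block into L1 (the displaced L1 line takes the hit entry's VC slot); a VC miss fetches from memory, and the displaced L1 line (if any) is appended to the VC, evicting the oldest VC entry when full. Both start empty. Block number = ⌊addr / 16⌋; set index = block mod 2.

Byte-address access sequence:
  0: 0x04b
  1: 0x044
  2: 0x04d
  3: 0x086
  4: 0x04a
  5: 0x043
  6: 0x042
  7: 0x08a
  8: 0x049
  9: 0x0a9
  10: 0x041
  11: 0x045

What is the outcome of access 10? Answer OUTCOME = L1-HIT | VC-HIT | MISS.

OUTCOME = VC-HIT

  [0] addr=0x4b blk=4 s=0: MISS | VC []
  [1] addr=0x44 blk=4 s=0: L1-HIT | VC []
  [2] addr=0x4d blk=4 s=0: L1-HIT | VC []
  [3] addr=0x86 blk=8 s=0: MISS | VC [4]
  [4] addr=0x4a blk=4 s=0: VC-HIT | VC [8]
  [5] addr=0x43 blk=4 s=0: L1-HIT | VC [8]
  [6] addr=0x42 blk=4 s=0: L1-HIT | VC [8]
  [7] addr=0x8a blk=8 s=0: VC-HIT | VC [4]
  [8] addr=0x49 blk=4 s=0: VC-HIT | VC [8]
  [9] addr=0xa9 blk=10 s=0: MISS | VC [8, 4]
  [10] addr=0x41 blk=4 s=0: VC-HIT | VC [8, 10]
  [11] addr=0x45 blk=4 s=0: L1-HIT | VC [8, 10]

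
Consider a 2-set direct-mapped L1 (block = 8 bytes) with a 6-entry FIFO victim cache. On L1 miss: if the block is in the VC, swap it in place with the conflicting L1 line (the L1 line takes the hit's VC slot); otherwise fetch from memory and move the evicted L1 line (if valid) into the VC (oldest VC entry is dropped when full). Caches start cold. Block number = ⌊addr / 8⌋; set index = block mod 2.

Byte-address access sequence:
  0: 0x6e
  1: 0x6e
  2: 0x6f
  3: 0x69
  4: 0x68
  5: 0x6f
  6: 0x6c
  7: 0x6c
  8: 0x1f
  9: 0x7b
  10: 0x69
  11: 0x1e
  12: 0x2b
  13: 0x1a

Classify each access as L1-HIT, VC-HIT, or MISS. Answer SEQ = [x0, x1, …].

  [0] addr=0x6e blk=13 s=1: MISS | VC []
  [1] addr=0x6e blk=13 s=1: L1-HIT | VC []
  [2] addr=0x6f blk=13 s=1: L1-HIT | VC []
  [3] addr=0x69 blk=13 s=1: L1-HIT | VC []
  [4] addr=0x68 blk=13 s=1: L1-HIT | VC []
  [5] addr=0x6f blk=13 s=1: L1-HIT | VC []
  [6] addr=0x6c blk=13 s=1: L1-HIT | VC []
  [7] addr=0x6c blk=13 s=1: L1-HIT | VC []
  [8] addr=0x1f blk=3 s=1: MISS | VC [13]
  [9] addr=0x7b blk=15 s=1: MISS | VC [13, 3]
  [10] addr=0x69 blk=13 s=1: VC-HIT | VC [15, 3]
  [11] addr=0x1e blk=3 s=1: VC-HIT | VC [15, 13]
  [12] addr=0x2b blk=5 s=1: MISS | VC [15, 13, 3]
  [13] addr=0x1a blk=3 s=1: VC-HIT | VC [15, 13, 5]

SEQ = [MISS, L1-HIT, L1-HIT, L1-HIT, L1-HIT, L1-HIT, L1-HIT, L1-HIT, MISS, MISS, VC-HIT, VC-HIT, MISS, VC-HIT]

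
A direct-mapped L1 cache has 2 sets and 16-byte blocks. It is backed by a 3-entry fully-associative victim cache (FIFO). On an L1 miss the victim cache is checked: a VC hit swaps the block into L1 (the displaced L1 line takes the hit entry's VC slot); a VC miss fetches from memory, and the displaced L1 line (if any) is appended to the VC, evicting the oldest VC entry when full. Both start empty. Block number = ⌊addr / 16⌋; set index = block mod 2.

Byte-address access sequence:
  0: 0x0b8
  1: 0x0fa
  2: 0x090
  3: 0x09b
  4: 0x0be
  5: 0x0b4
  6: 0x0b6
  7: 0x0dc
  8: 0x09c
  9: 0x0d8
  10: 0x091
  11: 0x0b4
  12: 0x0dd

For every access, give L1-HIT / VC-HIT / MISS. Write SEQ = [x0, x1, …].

0: 0xb8 (blk 11, set 1) → MISS  vc=[]
1: 0xfa (blk 15, set 1) → MISS  vc=[11]
2: 0x90 (blk 9, set 1) → MISS  vc=[11, 15]
3: 0x9b (blk 9, set 1) → L1-HIT  vc=[11, 15]
4: 0xbe (blk 11, set 1) → VC-HIT  vc=[9, 15]
5: 0xb4 (blk 11, set 1) → L1-HIT  vc=[9, 15]
6: 0xb6 (blk 11, set 1) → L1-HIT  vc=[9, 15]
7: 0xdc (blk 13, set 1) → MISS  vc=[9, 15, 11]
8: 0x9c (blk 9, set 1) → VC-HIT  vc=[13, 15, 11]
9: 0xd8 (blk 13, set 1) → VC-HIT  vc=[9, 15, 11]
10: 0x91 (blk 9, set 1) → VC-HIT  vc=[13, 15, 11]
11: 0xb4 (blk 11, set 1) → VC-HIT  vc=[13, 15, 9]
12: 0xdd (blk 13, set 1) → VC-HIT  vc=[11, 15, 9]

SEQ = [MISS, MISS, MISS, L1-HIT, VC-HIT, L1-HIT, L1-HIT, MISS, VC-HIT, VC-HIT, VC-HIT, VC-HIT, VC-HIT]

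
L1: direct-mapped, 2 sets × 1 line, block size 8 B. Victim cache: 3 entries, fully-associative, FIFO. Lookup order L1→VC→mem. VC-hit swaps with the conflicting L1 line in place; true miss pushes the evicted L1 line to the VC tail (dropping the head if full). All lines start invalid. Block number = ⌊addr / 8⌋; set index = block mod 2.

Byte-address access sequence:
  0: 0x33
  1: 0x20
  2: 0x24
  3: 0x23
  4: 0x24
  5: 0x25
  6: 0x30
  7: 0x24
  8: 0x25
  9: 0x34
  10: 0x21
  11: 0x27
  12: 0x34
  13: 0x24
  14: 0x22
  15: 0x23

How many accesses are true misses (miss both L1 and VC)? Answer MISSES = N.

MISSES = 2

0: 0x33 (blk 6, set 0) → MISS  vc=[]
1: 0x20 (blk 4, set 0) → MISS  vc=[6]
2: 0x24 (blk 4, set 0) → L1-HIT  vc=[6]
3: 0x23 (blk 4, set 0) → L1-HIT  vc=[6]
4: 0x24 (blk 4, set 0) → L1-HIT  vc=[6]
5: 0x25 (blk 4, set 0) → L1-HIT  vc=[6]
6: 0x30 (blk 6, set 0) → VC-HIT  vc=[4]
7: 0x24 (blk 4, set 0) → VC-HIT  vc=[6]
8: 0x25 (blk 4, set 0) → L1-HIT  vc=[6]
9: 0x34 (blk 6, set 0) → VC-HIT  vc=[4]
10: 0x21 (blk 4, set 0) → VC-HIT  vc=[6]
11: 0x27 (blk 4, set 0) → L1-HIT  vc=[6]
12: 0x34 (blk 6, set 0) → VC-HIT  vc=[4]
13: 0x24 (blk 4, set 0) → VC-HIT  vc=[6]
14: 0x22 (blk 4, set 0) → L1-HIT  vc=[6]
15: 0x23 (blk 4, set 0) → L1-HIT  vc=[6]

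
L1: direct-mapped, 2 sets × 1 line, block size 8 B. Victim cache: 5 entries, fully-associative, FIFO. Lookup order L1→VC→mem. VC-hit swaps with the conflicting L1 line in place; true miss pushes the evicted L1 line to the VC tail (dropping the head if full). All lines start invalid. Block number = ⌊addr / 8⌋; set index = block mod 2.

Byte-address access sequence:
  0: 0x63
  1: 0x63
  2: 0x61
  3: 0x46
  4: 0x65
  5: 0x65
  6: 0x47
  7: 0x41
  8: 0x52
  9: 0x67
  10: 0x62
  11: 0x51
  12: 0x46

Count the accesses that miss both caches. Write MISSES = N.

#0 0x63→b12/s0 MISS; vc=[]
#1 0x63→b12/s0 L1-HIT; vc=[]
#2 0x61→b12/s0 L1-HIT; vc=[]
#3 0x46→b8/s0 MISS; vc=[12]
#4 0x65→b12/s0 VC-HIT; vc=[8]
#5 0x65→b12/s0 L1-HIT; vc=[8]
#6 0x47→b8/s0 VC-HIT; vc=[12]
#7 0x41→b8/s0 L1-HIT; vc=[12]
#8 0x52→b10/s0 MISS; vc=[12,8]
#9 0x67→b12/s0 VC-HIT; vc=[10,8]
#10 0x62→b12/s0 L1-HIT; vc=[10,8]
#11 0x51→b10/s0 VC-HIT; vc=[12,8]
#12 0x46→b8/s0 VC-HIT; vc=[12,10]

MISSES = 3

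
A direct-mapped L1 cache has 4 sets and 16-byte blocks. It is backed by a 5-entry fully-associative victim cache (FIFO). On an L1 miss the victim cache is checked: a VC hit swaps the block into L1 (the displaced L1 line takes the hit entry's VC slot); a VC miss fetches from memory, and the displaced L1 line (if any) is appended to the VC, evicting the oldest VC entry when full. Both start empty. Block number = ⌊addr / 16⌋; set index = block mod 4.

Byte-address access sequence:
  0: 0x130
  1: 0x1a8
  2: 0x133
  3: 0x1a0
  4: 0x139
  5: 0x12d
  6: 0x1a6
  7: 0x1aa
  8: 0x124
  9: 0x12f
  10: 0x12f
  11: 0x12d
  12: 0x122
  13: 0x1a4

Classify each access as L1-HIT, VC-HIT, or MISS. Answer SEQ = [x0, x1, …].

SEQ = [MISS, MISS, L1-HIT, L1-HIT, L1-HIT, MISS, VC-HIT, L1-HIT, VC-HIT, L1-HIT, L1-HIT, L1-HIT, L1-HIT, VC-HIT]

  [0] addr=0x130 blk=19 s=3: MISS | VC []
  [1] addr=0x1a8 blk=26 s=2: MISS | VC []
  [2] addr=0x133 blk=19 s=3: L1-HIT | VC []
  [3] addr=0x1a0 blk=26 s=2: L1-HIT | VC []
  [4] addr=0x139 blk=19 s=3: L1-HIT | VC []
  [5] addr=0x12d blk=18 s=2: MISS | VC [26]
  [6] addr=0x1a6 blk=26 s=2: VC-HIT | VC [18]
  [7] addr=0x1aa blk=26 s=2: L1-HIT | VC [18]
  [8] addr=0x124 blk=18 s=2: VC-HIT | VC [26]
  [9] addr=0x12f blk=18 s=2: L1-HIT | VC [26]
  [10] addr=0x12f blk=18 s=2: L1-HIT | VC [26]
  [11] addr=0x12d blk=18 s=2: L1-HIT | VC [26]
  [12] addr=0x122 blk=18 s=2: L1-HIT | VC [26]
  [13] addr=0x1a4 blk=26 s=2: VC-HIT | VC [18]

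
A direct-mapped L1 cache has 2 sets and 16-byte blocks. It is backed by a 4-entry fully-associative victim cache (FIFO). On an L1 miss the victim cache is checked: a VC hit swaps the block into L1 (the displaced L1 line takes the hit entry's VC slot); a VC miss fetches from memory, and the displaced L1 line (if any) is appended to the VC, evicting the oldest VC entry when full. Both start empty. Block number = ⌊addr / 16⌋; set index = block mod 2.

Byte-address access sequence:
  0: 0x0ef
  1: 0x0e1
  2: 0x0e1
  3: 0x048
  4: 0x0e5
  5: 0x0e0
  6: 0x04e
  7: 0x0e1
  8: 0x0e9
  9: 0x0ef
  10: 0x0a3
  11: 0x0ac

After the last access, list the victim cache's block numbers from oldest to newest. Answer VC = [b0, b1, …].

0: 0xef (blk 14, set 0) → MISS  vc=[]
1: 0xe1 (blk 14, set 0) → L1-HIT  vc=[]
2: 0xe1 (blk 14, set 0) → L1-HIT  vc=[]
3: 0x48 (blk 4, set 0) → MISS  vc=[14]
4: 0xe5 (blk 14, set 0) → VC-HIT  vc=[4]
5: 0xe0 (blk 14, set 0) → L1-HIT  vc=[4]
6: 0x4e (blk 4, set 0) → VC-HIT  vc=[14]
7: 0xe1 (blk 14, set 0) → VC-HIT  vc=[4]
8: 0xe9 (blk 14, set 0) → L1-HIT  vc=[4]
9: 0xef (blk 14, set 0) → L1-HIT  vc=[4]
10: 0xa3 (blk 10, set 0) → MISS  vc=[4, 14]
11: 0xac (blk 10, set 0) → L1-HIT  vc=[4, 14]

VC = [4, 14]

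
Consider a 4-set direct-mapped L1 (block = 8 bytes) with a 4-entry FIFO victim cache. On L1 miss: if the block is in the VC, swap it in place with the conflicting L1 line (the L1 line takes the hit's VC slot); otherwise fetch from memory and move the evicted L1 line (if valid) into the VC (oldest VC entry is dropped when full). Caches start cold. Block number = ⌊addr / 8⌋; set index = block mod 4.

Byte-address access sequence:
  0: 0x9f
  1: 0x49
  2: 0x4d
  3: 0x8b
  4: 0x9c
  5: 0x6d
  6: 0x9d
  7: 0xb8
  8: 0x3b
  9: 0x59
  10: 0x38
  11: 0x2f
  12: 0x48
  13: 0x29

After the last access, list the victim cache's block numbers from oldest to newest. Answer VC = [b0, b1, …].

#0 0x9f→b19/s3 MISS; vc=[]
#1 0x49→b9/s1 MISS; vc=[]
#2 0x4d→b9/s1 L1-HIT; vc=[]
#3 0x8b→b17/s1 MISS; vc=[9]
#4 0x9c→b19/s3 L1-HIT; vc=[9]
#5 0x6d→b13/s1 MISS; vc=[9,17]
#6 0x9d→b19/s3 L1-HIT; vc=[9,17]
#7 0xb8→b23/s3 MISS; vc=[9,17,19]
#8 0x3b→b7/s3 MISS; vc=[9,17,19,23]
#9 0x59→b11/s3 MISS; vc=[17,19,23,7]
#10 0x38→b7/s3 VC-HIT; vc=[17,19,23,11]
#11 0x2f→b5/s1 MISS; vc=[19,23,11,13]
#12 0x48→b9/s1 MISS; vc=[23,11,13,5]
#13 0x29→b5/s1 VC-HIT; vc=[23,11,13,9]

VC = [23, 11, 13, 9]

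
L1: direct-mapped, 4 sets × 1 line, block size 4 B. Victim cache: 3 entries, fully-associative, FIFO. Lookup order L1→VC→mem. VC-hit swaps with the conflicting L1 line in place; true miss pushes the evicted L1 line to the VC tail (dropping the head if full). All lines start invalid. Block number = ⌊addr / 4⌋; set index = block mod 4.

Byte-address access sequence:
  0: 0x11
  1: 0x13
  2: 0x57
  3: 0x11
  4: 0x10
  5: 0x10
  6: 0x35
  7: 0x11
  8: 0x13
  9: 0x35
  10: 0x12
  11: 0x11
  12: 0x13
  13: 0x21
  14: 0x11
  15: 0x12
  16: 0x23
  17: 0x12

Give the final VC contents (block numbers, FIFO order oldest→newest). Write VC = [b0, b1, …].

VC = [21, 8]

  [0] addr=0x11 blk=4 s=0: MISS | VC []
  [1] addr=0x13 blk=4 s=0: L1-HIT | VC []
  [2] addr=0x57 blk=21 s=1: MISS | VC []
  [3] addr=0x11 blk=4 s=0: L1-HIT | VC []
  [4] addr=0x10 blk=4 s=0: L1-HIT | VC []
  [5] addr=0x10 blk=4 s=0: L1-HIT | VC []
  [6] addr=0x35 blk=13 s=1: MISS | VC [21]
  [7] addr=0x11 blk=4 s=0: L1-HIT | VC [21]
  [8] addr=0x13 blk=4 s=0: L1-HIT | VC [21]
  [9] addr=0x35 blk=13 s=1: L1-HIT | VC [21]
  [10] addr=0x12 blk=4 s=0: L1-HIT | VC [21]
  [11] addr=0x11 blk=4 s=0: L1-HIT | VC [21]
  [12] addr=0x13 blk=4 s=0: L1-HIT | VC [21]
  [13] addr=0x21 blk=8 s=0: MISS | VC [21, 4]
  [14] addr=0x11 blk=4 s=0: VC-HIT | VC [21, 8]
  [15] addr=0x12 blk=4 s=0: L1-HIT | VC [21, 8]
  [16] addr=0x23 blk=8 s=0: VC-HIT | VC [21, 4]
  [17] addr=0x12 blk=4 s=0: VC-HIT | VC [21, 8]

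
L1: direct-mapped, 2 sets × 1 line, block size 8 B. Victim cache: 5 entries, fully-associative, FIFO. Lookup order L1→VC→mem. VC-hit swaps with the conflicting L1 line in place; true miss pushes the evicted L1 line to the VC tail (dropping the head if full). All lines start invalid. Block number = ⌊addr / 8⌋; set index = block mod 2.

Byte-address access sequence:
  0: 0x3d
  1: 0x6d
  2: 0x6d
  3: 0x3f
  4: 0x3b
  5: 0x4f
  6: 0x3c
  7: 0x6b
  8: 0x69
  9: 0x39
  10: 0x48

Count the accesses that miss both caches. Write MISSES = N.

MISSES = 3

0: 0x3d (blk 7, set 1) → MISS  vc=[]
1: 0x6d (blk 13, set 1) → MISS  vc=[7]
2: 0x6d (blk 13, set 1) → L1-HIT  vc=[7]
3: 0x3f (blk 7, set 1) → VC-HIT  vc=[13]
4: 0x3b (blk 7, set 1) → L1-HIT  vc=[13]
5: 0x4f (blk 9, set 1) → MISS  vc=[13, 7]
6: 0x3c (blk 7, set 1) → VC-HIT  vc=[13, 9]
7: 0x6b (blk 13, set 1) → VC-HIT  vc=[7, 9]
8: 0x69 (blk 13, set 1) → L1-HIT  vc=[7, 9]
9: 0x39 (blk 7, set 1) → VC-HIT  vc=[13, 9]
10: 0x48 (blk 9, set 1) → VC-HIT  vc=[13, 7]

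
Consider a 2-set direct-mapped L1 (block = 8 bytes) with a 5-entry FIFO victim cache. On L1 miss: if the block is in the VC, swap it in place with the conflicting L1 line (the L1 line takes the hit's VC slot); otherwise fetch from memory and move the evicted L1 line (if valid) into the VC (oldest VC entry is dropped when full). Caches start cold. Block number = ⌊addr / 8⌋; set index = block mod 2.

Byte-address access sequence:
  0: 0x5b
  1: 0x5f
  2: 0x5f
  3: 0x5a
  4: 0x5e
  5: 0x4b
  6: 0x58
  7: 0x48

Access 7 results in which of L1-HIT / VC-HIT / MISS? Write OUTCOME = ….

#0 0x5b→b11/s1 MISS; vc=[]
#1 0x5f→b11/s1 L1-HIT; vc=[]
#2 0x5f→b11/s1 L1-HIT; vc=[]
#3 0x5a→b11/s1 L1-HIT; vc=[]
#4 0x5e→b11/s1 L1-HIT; vc=[]
#5 0x4b→b9/s1 MISS; vc=[11]
#6 0x58→b11/s1 VC-HIT; vc=[9]
#7 0x48→b9/s1 VC-HIT; vc=[11]

OUTCOME = VC-HIT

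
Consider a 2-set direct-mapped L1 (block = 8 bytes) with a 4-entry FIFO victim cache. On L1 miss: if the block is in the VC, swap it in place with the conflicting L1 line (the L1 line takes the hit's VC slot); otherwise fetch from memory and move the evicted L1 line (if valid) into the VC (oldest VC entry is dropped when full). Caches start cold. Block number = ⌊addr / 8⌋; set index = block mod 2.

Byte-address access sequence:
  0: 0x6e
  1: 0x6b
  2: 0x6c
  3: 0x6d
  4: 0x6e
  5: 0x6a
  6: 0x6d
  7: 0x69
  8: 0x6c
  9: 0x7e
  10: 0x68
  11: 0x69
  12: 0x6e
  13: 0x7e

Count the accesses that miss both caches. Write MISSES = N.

  [0] addr=0x6e blk=13 s=1: MISS | VC []
  [1] addr=0x6b blk=13 s=1: L1-HIT | VC []
  [2] addr=0x6c blk=13 s=1: L1-HIT | VC []
  [3] addr=0x6d blk=13 s=1: L1-HIT | VC []
  [4] addr=0x6e blk=13 s=1: L1-HIT | VC []
  [5] addr=0x6a blk=13 s=1: L1-HIT | VC []
  [6] addr=0x6d blk=13 s=1: L1-HIT | VC []
  [7] addr=0x69 blk=13 s=1: L1-HIT | VC []
  [8] addr=0x6c blk=13 s=1: L1-HIT | VC []
  [9] addr=0x7e blk=15 s=1: MISS | VC [13]
  [10] addr=0x68 blk=13 s=1: VC-HIT | VC [15]
  [11] addr=0x69 blk=13 s=1: L1-HIT | VC [15]
  [12] addr=0x6e blk=13 s=1: L1-HIT | VC [15]
  [13] addr=0x7e blk=15 s=1: VC-HIT | VC [13]

MISSES = 2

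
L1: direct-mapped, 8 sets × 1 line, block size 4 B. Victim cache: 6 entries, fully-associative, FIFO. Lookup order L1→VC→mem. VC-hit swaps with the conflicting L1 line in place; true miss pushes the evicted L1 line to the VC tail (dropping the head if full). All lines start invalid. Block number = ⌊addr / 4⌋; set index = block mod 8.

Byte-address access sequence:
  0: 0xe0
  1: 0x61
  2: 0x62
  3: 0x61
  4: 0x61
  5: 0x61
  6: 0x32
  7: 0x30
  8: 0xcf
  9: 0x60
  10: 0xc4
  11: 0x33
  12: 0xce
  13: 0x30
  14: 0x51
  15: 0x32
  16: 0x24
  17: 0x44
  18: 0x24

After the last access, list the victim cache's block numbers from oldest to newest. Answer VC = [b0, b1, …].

#0 0xe0→b56/s0 MISS; vc=[]
#1 0x61→b24/s0 MISS; vc=[56]
#2 0x62→b24/s0 L1-HIT; vc=[56]
#3 0x61→b24/s0 L1-HIT; vc=[56]
#4 0x61→b24/s0 L1-HIT; vc=[56]
#5 0x61→b24/s0 L1-HIT; vc=[56]
#6 0x32→b12/s4 MISS; vc=[56]
#7 0x30→b12/s4 L1-HIT; vc=[56]
#8 0xcf→b51/s3 MISS; vc=[56]
#9 0x60→b24/s0 L1-HIT; vc=[56]
#10 0xc4→b49/s1 MISS; vc=[56]
#11 0x33→b12/s4 L1-HIT; vc=[56]
#12 0xce→b51/s3 L1-HIT; vc=[56]
#13 0x30→b12/s4 L1-HIT; vc=[56]
#14 0x51→b20/s4 MISS; vc=[56,12]
#15 0x32→b12/s4 VC-HIT; vc=[56,20]
#16 0x24→b9/s1 MISS; vc=[56,20,49]
#17 0x44→b17/s1 MISS; vc=[56,20,49,9]
#18 0x24→b9/s1 VC-HIT; vc=[56,20,49,17]

VC = [56, 20, 49, 17]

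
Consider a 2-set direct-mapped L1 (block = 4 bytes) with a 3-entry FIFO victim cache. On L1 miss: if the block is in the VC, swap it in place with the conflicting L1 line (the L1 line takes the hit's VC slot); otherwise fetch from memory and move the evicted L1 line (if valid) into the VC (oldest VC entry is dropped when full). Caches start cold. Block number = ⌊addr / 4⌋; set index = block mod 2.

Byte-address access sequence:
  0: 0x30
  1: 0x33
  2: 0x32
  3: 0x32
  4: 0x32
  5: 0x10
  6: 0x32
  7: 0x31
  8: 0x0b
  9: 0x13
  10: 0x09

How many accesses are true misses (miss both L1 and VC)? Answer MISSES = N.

0: 0x30 (blk 12, set 0) → MISS  vc=[]
1: 0x33 (blk 12, set 0) → L1-HIT  vc=[]
2: 0x32 (blk 12, set 0) → L1-HIT  vc=[]
3: 0x32 (blk 12, set 0) → L1-HIT  vc=[]
4: 0x32 (blk 12, set 0) → L1-HIT  vc=[]
5: 0x10 (blk 4, set 0) → MISS  vc=[12]
6: 0x32 (blk 12, set 0) → VC-HIT  vc=[4]
7: 0x31 (blk 12, set 0) → L1-HIT  vc=[4]
8: 0xb (blk 2, set 0) → MISS  vc=[4, 12]
9: 0x13 (blk 4, set 0) → VC-HIT  vc=[2, 12]
10: 0x9 (blk 2, set 0) → VC-HIT  vc=[4, 12]

MISSES = 3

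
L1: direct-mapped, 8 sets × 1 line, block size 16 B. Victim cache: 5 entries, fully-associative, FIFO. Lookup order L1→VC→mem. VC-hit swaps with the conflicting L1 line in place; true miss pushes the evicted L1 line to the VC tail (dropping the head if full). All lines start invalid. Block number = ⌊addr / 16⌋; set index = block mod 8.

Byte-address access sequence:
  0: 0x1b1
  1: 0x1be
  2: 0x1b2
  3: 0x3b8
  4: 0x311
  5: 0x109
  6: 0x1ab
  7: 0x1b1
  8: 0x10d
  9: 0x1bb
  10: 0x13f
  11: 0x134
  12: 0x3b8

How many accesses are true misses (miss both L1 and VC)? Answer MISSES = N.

  [0] addr=0x1b1 blk=27 s=3: MISS | VC []
  [1] addr=0x1be blk=27 s=3: L1-HIT | VC []
  [2] addr=0x1b2 blk=27 s=3: L1-HIT | VC []
  [3] addr=0x3b8 blk=59 s=3: MISS | VC [27]
  [4] addr=0x311 blk=49 s=1: MISS | VC [27]
  [5] addr=0x109 blk=16 s=0: MISS | VC [27]
  [6] addr=0x1ab blk=26 s=2: MISS | VC [27]
  [7] addr=0x1b1 blk=27 s=3: VC-HIT | VC [59]
  [8] addr=0x10d blk=16 s=0: L1-HIT | VC [59]
  [9] addr=0x1bb blk=27 s=3: L1-HIT | VC [59]
  [10] addr=0x13f blk=19 s=3: MISS | VC [59, 27]
  [11] addr=0x134 blk=19 s=3: L1-HIT | VC [59, 27]
  [12] addr=0x3b8 blk=59 s=3: VC-HIT | VC [19, 27]

MISSES = 6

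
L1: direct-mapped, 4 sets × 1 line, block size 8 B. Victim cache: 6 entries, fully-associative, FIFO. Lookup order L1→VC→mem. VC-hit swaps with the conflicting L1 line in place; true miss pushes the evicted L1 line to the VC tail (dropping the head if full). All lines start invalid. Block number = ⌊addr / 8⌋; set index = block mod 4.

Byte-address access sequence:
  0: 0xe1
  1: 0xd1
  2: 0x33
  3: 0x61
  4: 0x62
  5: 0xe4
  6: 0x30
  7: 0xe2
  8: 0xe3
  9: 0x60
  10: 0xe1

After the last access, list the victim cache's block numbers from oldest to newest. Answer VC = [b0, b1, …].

VC = [26, 12]

0: 0xe1 (blk 28, set 0) → MISS  vc=[]
1: 0xd1 (blk 26, set 2) → MISS  vc=[]
2: 0x33 (blk 6, set 2) → MISS  vc=[26]
3: 0x61 (blk 12, set 0) → MISS  vc=[26, 28]
4: 0x62 (blk 12, set 0) → L1-HIT  vc=[26, 28]
5: 0xe4 (blk 28, set 0) → VC-HIT  vc=[26, 12]
6: 0x30 (blk 6, set 2) → L1-HIT  vc=[26, 12]
7: 0xe2 (blk 28, set 0) → L1-HIT  vc=[26, 12]
8: 0xe3 (blk 28, set 0) → L1-HIT  vc=[26, 12]
9: 0x60 (blk 12, set 0) → VC-HIT  vc=[26, 28]
10: 0xe1 (blk 28, set 0) → VC-HIT  vc=[26, 12]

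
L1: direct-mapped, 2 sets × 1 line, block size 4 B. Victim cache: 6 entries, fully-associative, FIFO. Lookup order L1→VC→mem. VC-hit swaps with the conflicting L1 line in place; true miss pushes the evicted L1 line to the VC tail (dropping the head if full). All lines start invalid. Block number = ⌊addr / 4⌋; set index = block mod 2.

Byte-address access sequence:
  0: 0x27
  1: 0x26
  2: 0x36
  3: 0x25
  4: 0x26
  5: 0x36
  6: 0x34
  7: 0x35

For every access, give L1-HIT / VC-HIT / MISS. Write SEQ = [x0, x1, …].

0: 0x27 (blk 9, set 1) → MISS  vc=[]
1: 0x26 (blk 9, set 1) → L1-HIT  vc=[]
2: 0x36 (blk 13, set 1) → MISS  vc=[9]
3: 0x25 (blk 9, set 1) → VC-HIT  vc=[13]
4: 0x26 (blk 9, set 1) → L1-HIT  vc=[13]
5: 0x36 (blk 13, set 1) → VC-HIT  vc=[9]
6: 0x34 (blk 13, set 1) → L1-HIT  vc=[9]
7: 0x35 (blk 13, set 1) → L1-HIT  vc=[9]

SEQ = [MISS, L1-HIT, MISS, VC-HIT, L1-HIT, VC-HIT, L1-HIT, L1-HIT]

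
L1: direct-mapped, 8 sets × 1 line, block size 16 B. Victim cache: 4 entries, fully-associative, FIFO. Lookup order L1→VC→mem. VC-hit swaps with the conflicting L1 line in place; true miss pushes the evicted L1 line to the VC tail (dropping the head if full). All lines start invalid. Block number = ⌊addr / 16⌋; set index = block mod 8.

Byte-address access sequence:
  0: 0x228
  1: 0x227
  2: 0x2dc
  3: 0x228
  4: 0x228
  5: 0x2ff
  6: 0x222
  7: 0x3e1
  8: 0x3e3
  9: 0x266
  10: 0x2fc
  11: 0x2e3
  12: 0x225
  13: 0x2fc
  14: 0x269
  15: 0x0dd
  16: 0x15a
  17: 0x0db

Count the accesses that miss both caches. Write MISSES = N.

MISSES = 8

0: 0x228 (blk 34, set 2) → MISS  vc=[]
1: 0x227 (blk 34, set 2) → L1-HIT  vc=[]
2: 0x2dc (blk 45, set 5) → MISS  vc=[]
3: 0x228 (blk 34, set 2) → L1-HIT  vc=[]
4: 0x228 (blk 34, set 2) → L1-HIT  vc=[]
5: 0x2ff (blk 47, set 7) → MISS  vc=[]
6: 0x222 (blk 34, set 2) → L1-HIT  vc=[]
7: 0x3e1 (blk 62, set 6) → MISS  vc=[]
8: 0x3e3 (blk 62, set 6) → L1-HIT  vc=[]
9: 0x266 (blk 38, set 6) → MISS  vc=[62]
10: 0x2fc (blk 47, set 7) → L1-HIT  vc=[62]
11: 0x2e3 (blk 46, set 6) → MISS  vc=[62, 38]
12: 0x225 (blk 34, set 2) → L1-HIT  vc=[62, 38]
13: 0x2fc (blk 47, set 7) → L1-HIT  vc=[62, 38]
14: 0x269 (blk 38, set 6) → VC-HIT  vc=[62, 46]
15: 0xdd (blk 13, set 5) → MISS  vc=[62, 46, 45]
16: 0x15a (blk 21, set 5) → MISS  vc=[62, 46, 45, 13]
17: 0xdb (blk 13, set 5) → VC-HIT  vc=[62, 46, 45, 21]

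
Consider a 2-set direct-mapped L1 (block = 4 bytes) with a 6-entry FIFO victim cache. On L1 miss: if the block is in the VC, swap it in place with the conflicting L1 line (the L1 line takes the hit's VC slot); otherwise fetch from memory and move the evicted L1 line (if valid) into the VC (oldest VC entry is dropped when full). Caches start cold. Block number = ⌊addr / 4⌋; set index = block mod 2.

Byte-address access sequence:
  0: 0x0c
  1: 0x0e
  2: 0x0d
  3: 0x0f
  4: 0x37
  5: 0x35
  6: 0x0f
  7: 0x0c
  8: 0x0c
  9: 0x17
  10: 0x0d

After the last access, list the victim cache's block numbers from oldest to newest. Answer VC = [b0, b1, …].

VC = [13, 5]

0: 0xc (blk 3, set 1) → MISS  vc=[]
1: 0xe (blk 3, set 1) → L1-HIT  vc=[]
2: 0xd (blk 3, set 1) → L1-HIT  vc=[]
3: 0xf (blk 3, set 1) → L1-HIT  vc=[]
4: 0x37 (blk 13, set 1) → MISS  vc=[3]
5: 0x35 (blk 13, set 1) → L1-HIT  vc=[3]
6: 0xf (blk 3, set 1) → VC-HIT  vc=[13]
7: 0xc (blk 3, set 1) → L1-HIT  vc=[13]
8: 0xc (blk 3, set 1) → L1-HIT  vc=[13]
9: 0x17 (blk 5, set 1) → MISS  vc=[13, 3]
10: 0xd (blk 3, set 1) → VC-HIT  vc=[13, 5]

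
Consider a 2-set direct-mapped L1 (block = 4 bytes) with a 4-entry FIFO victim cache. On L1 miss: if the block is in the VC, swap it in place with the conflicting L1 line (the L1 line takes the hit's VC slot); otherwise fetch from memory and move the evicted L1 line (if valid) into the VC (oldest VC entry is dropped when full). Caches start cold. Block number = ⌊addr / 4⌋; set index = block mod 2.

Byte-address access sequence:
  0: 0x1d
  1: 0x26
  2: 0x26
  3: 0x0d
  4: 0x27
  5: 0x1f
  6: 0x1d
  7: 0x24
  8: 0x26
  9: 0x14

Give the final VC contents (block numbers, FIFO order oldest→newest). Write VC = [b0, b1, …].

VC = [7, 3, 9]

#0 0x1d→b7/s1 MISS; vc=[]
#1 0x26→b9/s1 MISS; vc=[7]
#2 0x26→b9/s1 L1-HIT; vc=[7]
#3 0xd→b3/s1 MISS; vc=[7,9]
#4 0x27→b9/s1 VC-HIT; vc=[7,3]
#5 0x1f→b7/s1 VC-HIT; vc=[9,3]
#6 0x1d→b7/s1 L1-HIT; vc=[9,3]
#7 0x24→b9/s1 VC-HIT; vc=[7,3]
#8 0x26→b9/s1 L1-HIT; vc=[7,3]
#9 0x14→b5/s1 MISS; vc=[7,3,9]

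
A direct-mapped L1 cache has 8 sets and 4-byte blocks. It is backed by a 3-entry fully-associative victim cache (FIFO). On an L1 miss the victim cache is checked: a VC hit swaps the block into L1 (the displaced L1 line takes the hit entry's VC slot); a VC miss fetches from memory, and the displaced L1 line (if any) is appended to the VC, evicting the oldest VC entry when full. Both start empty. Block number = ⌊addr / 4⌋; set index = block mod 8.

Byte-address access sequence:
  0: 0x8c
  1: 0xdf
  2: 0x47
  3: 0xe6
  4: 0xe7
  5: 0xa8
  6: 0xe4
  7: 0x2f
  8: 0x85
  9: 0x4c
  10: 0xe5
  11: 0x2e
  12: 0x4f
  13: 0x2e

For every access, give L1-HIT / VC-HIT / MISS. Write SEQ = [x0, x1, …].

SEQ = [MISS, MISS, MISS, MISS, L1-HIT, MISS, L1-HIT, MISS, MISS, MISS, VC-HIT, VC-HIT, VC-HIT, VC-HIT]

#0 0x8c→b35/s3 MISS; vc=[]
#1 0xdf→b55/s7 MISS; vc=[]
#2 0x47→b17/s1 MISS; vc=[]
#3 0xe6→b57/s1 MISS; vc=[17]
#4 0xe7→b57/s1 L1-HIT; vc=[17]
#5 0xa8→b42/s2 MISS; vc=[17]
#6 0xe4→b57/s1 L1-HIT; vc=[17]
#7 0x2f→b11/s3 MISS; vc=[17,35]
#8 0x85→b33/s1 MISS; vc=[17,35,57]
#9 0x4c→b19/s3 MISS; vc=[35,57,11]
#10 0xe5→b57/s1 VC-HIT; vc=[35,33,11]
#11 0x2e→b11/s3 VC-HIT; vc=[35,33,19]
#12 0x4f→b19/s3 VC-HIT; vc=[35,33,11]
#13 0x2e→b11/s3 VC-HIT; vc=[35,33,19]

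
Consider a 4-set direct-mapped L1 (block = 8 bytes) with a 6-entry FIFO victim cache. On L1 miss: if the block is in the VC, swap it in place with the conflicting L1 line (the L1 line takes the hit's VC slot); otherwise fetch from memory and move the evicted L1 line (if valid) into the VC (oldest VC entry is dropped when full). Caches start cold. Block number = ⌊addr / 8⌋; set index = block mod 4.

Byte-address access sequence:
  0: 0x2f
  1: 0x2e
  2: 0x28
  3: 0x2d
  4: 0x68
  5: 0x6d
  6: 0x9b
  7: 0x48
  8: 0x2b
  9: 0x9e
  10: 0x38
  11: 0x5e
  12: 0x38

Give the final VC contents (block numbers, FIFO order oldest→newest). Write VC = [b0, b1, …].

VC = [9, 13, 19, 11]

0: 0x2f (blk 5, set 1) → MISS  vc=[]
1: 0x2e (blk 5, set 1) → L1-HIT  vc=[]
2: 0x28 (blk 5, set 1) → L1-HIT  vc=[]
3: 0x2d (blk 5, set 1) → L1-HIT  vc=[]
4: 0x68 (blk 13, set 1) → MISS  vc=[5]
5: 0x6d (blk 13, set 1) → L1-HIT  vc=[5]
6: 0x9b (blk 19, set 3) → MISS  vc=[5]
7: 0x48 (blk 9, set 1) → MISS  vc=[5, 13]
8: 0x2b (blk 5, set 1) → VC-HIT  vc=[9, 13]
9: 0x9e (blk 19, set 3) → L1-HIT  vc=[9, 13]
10: 0x38 (blk 7, set 3) → MISS  vc=[9, 13, 19]
11: 0x5e (blk 11, set 3) → MISS  vc=[9, 13, 19, 7]
12: 0x38 (blk 7, set 3) → VC-HIT  vc=[9, 13, 19, 11]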